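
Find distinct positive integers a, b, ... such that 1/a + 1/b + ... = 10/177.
1/18 + 1/1062

Greedy algorithm:
10/177: ceiling(177/10) = 18, use 1/18
1/1062: ceiling(1062/1) = 1062, use 1/1062
Result: 10/177 = 1/18 + 1/1062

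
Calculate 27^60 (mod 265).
206

Repeated squaring. Binary of 60 = 111100.
27^1 ≡ 27 (mod 265); 27^2 ≡ 199 (mod 265); 27^4 ≡ 116 (mod 265); 27^8 ≡ 206 (mod 265); 27^16 ≡ 36 (mod 265); 27^32 ≡ 236 (mod 265)
27^60 = 27^4 × 27^8 × 27^16 × 27^32 ≡ 206 (mod 265)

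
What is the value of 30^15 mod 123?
96

Repeated squaring. Binary of 15 = 1111.
30^1 ≡ 30 (mod 123); 30^2 ≡ 39 (mod 123); 30^4 ≡ 45 (mod 123); 30^8 ≡ 57 (mod 123)
30^15 = 30^1 × 30^2 × 30^4 × 30^8 ≡ 96 (mod 123)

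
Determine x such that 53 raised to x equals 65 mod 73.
12

Baby-step giant-step with step n = ⌈√73⌉ = 9.
Baby steps 53^j mod 73 (j:value) for j=0..8: 0:1, 1:53, 2:35, 3:30, 4:57, 5:28, 6:24, 7:31, 8:37.
Giant-step multiplier: 53^(-9) ≡ 53^(72-9) = 53^63 ≡ 51 (mod 73).
Giant steps γ_i = 65·51^i mod 73: γ_0=65, γ_1=30 (in table at j=3).
x = i·n + j = 1·9 + 3 = 12.
Check: 53^12 ≡ 65 (mod 73).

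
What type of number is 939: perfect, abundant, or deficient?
deficient

Proper divisors of 939: sum = 1 + 3 + 313 = 317
Since 317 < 939, 939 is deficient.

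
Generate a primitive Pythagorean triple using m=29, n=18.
(517, 1044, 1165)

Euclid's formula: a = m² - n², b = 2mn, c = m² + n²
m = 29, n = 18
a = 29² - 18² = 841 - 324 = 517
b = 2 × 29 × 18 = 1044
c = 29² + 18² = 841 + 324 = 1165
Verification: 517² + 1044² = 267289 + 1089936 = 1357225 = 1165² ✓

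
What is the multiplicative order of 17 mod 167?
166

167 is prime, so ord(17) divides φ(167) = 166.
Divisors of 166: 1, 2, 83, 166.
Repeated squaring: 17^1 ≡ 17, 17^2 ≡ 122, 17^4 ≡ 21, 17^8 ≡ 107, 17^16 ≡ 93, 17^32 ≡ 132, 17^64 ≡ 56, 17^128 ≡ 130 (mod 167).
Test 17^d mod 167 for each divisor d in increasing order:
17^1 ≡ 17
17^2 ≡ 122
17^83 = 17^64·17^16·17^2·17^1 ≡ 166
17^166 = 17^128·17^32·17^4·17^2 ≡ 1  ← first divisor giving 1
The order is 166.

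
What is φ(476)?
192

476 = 2^2 × 7 × 17
φ(n) = n × ∏(1 - 1/p) for each prime p dividing n
φ(476) = 476 × (1 - 1/2) × (1 - 1/7) × (1 - 1/17) = 192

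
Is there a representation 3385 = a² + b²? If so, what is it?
24² + 53² (a=24, b=53)

Factorization: 3385 = 5 × 677
By Fermat: n is sum of two squares iff every prime p ≡ 3 (mod 4) appears to even power.
All primes ≡ 3 (mod 4) appear to even power.
Search a = 0, 1, 2, … for 3385 - a² a perfect square: first hit at a = 24: 3385 - 576 = 2809 = 53².
3385 = 24² + 53² = 576 + 2809 ✓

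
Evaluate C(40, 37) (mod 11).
2

Using Lucas' theorem:
Write n=40 and k=37 in base 11:
n in base 11: [3, 7]
k in base 11: [3, 4]
C(40,37) mod 11 = ∏ C(n_i, k_i) mod 11
Digit binomials (mod 11): C(3,3) = 1; C(7,4) = 35 ≡ 2
Product: 1 × 2 = 2 ≡ 2 (mod 11)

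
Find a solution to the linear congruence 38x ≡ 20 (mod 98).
x ≡ 16 (mod 49)

gcd(38, 98) = 2, which divides 20, so solutions exist.
Divide through by 2: 19x ≡ 10 (mod 49).
Find 19^(-1) mod 49 by the extended Euclidean algorithm:
49 = 2 × 19 + 11  ⟹  11 = (1)·49 + (-2)·19
19 = 1 × 11 + 8  ⟹  8 = (-1)·49 + (3)·19
11 = 1 × 8 + 3  ⟹  3 = (2)·49 + (-5)·19
8 = 2 × 3 + 2  ⟹  2 = (-5)·49 + (13)·19
3 = 1 × 2 + 1  ⟹  1 = (7)·49 + (-18)·19
So (-18)·19 ≡ 1 (mod 49), i.e. 19^(-1) ≡ -18 ≡ 31 (mod 49).
x ≡ 31 × 10 = 310 ≡ 16 (mod 49).
Check: 38 × 16 = 608 ≡ 20 (mod 98).
x ≡ 16 (mod 49), giving 2 solutions mod 98.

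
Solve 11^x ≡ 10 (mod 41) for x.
16

Baby-step giant-step with step n = ⌈√41⌉ = 7.
Baby steps 11^j mod 41 (j:value) for j=0..6: 0:1, 1:11, 2:39, 3:19, 4:4, 5:3, 6:33.
Giant-step multiplier: 11^(-7) ≡ 11^(40-7) = 11^33 ≡ 34 (mod 41).
Giant steps γ_i = 10·34^i mod 41: γ_0=10, γ_1=12, γ_2=39 (in table at j=2).
x = i·n + j = 2·7 + 2 = 16.
Check: 11^16 ≡ 10 (mod 41).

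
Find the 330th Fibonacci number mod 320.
120

Matrix identity: Q^n = [[F_(n+1), F_n], [F_n, F_(n-1)]] with Q = [[1,1],[1,0]].
n = 330 = 101001010₂. Square-and-multiply, entries mod 320:
Q^1 = [[1,1],[1,0]]
Q^2 = (Q^1)² = [[2,1],[1,1]]
Q^5 = (Q^2)²·Q = [[8,5],[5,3]]
Q^10 = (Q^5)² = [[89,55],[55,34]]
Q^20 = (Q^10)² = [[66,45],[45,21]]
Q^41 = (Q^20)²·Q = [[56,301],[301,75]]
Q^82 = (Q^41)² = [[297,71],[71,226]]
Q^165 = (Q^82)²·Q = [[143,130],[130,13]]
Q^330 = (Q^165)² = [[229,120],[120,109]]
F_330 mod 320 = Q^330[0][1] = 120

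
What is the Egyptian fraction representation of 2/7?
1/4 + 1/28

Greedy algorithm:
2/7: ceiling(7/2) = 4, use 1/4
1/28: ceiling(28/1) = 28, use 1/28
Result: 2/7 = 1/4 + 1/28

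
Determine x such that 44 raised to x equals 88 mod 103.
41

Baby-step giant-step with step n = ⌈√103⌉ = 11.
Baby steps 44^j mod 103 (j:value) for j=0..10: 0:1, 1:44, 2:82, 3:3, 4:29, 5:40, 6:9, 7:87, 8:17, 9:27, 10:55.
Giant-step multiplier: 44^(-11) ≡ 44^(102-11) = 44^91 ≡ 101 (mod 103).
Giant steps γ_i = 88·101^i mod 103: γ_0=88, γ_1=30, γ_2=43, γ_3=17 (in table at j=8).
x = i·n + j = 3·11 + 8 = 41.
Check: 44^41 ≡ 88 (mod 103).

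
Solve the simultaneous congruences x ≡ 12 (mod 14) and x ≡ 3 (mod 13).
68

Using Chinese Remainder Theorem:
M = 14 × 13 = 182
M1 = 13, M2 = 14
y1 = 13^(-1) mod 14 = 13
y2 = 14^(-1) mod 13 = 1
x = (12×13×13 + 3×14×1) mod 182 = 68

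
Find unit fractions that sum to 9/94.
1/11 + 1/207 + 1/214038

Greedy algorithm:
9/94: ceiling(94/9) = 11, use 1/11
5/1034: ceiling(1034/5) = 207, use 1/207
1/214038: ceiling(214038/1) = 214038, use 1/214038
Result: 9/94 = 1/11 + 1/207 + 1/214038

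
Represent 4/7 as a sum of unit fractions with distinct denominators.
1/2 + 1/14

Greedy algorithm:
4/7: ceiling(7/4) = 2, use 1/2
1/14: ceiling(14/1) = 14, use 1/14
Result: 4/7 = 1/2 + 1/14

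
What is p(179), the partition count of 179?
625846753120

p(n) counts ways to write n as a sum of positive integers (order ignored).
Euler's pentagonal recurrence: p(k) = p(k-1) + p(k-2) - p(k-5) - p(k-7) + p(k-12) + p(k-15) - ... (offsets j(3j∓1)/2, signs ++--, p(0)=1, p(<0)=0).
DP table for k = 0..178: p(0)=1, p(1)=1, p(2)=2, p(3)=3, p(4)=5, p(5)=7, p(6)=11, p(7)=15, p(8)=22, p(9)=30, p(10)=42, p(11)=56, p(12)=77, p(13)=101, p(14)=135, p(15)=176, p(16)=231, p(17)=297, p(18)=385, p(19)=490, p(20)=627, p(21)=792, p(22)=1002, p(23)=1255, p(24)=1575, p(25)=1958, p(26)=2436, p(27)=3010, p(28)=3718, p(29)=4565, p(30)=5604, p(31)=6842, p(32)=8349, p(33)=10143, p(34)=12310, p(35)=14883, p(36)=17977, p(37)=21637, p(38)=26015, p(39)=31185, p(40)=37338, p(41)=44583, p(42)=53174, p(43)=63261, p(44)=75175, p(45)=89134, p(46)=105558, p(47)=124754, p(48)=147273, p(49)=173525, p(50)=204226, p(51)=239943, p(52)=281589, p(53)=329931, p(54)=386155, p(55)=451276, p(56)=526823, p(57)=614154, p(58)=715220, p(59)=831820, p(60)=966467, p(61)=1121505, p(62)=1300156, p(63)=1505499, p(64)=1741630, p(65)=2012558, p(66)=2323520, p(67)=2679689, p(68)=3087735, p(69)=3554345, p(70)=4087968, p(71)=4697205, p(72)=5392783, p(73)=6185689, p(74)=7089500, p(75)=8118264, p(76)=9289091, p(77)=10619863, p(78)=12132164, p(79)=13848650, p(80)=15796476, p(81)=18004327, p(82)=20506255, p(83)=23338469, p(84)=26543660, p(85)=30167357, p(86)=34262962, p(87)=38887673, p(88)=44108109, p(89)=49995925, p(90)=56634173, p(91)=64112359, p(92)=72533807, p(93)=82010177, p(94)=92669720, p(95)=104651419, p(96)=118114304, p(97)=133230930, p(98)=150198136, p(99)=169229875, p(100)=190569292, p(101)=214481126, p(102)=241265379, p(103)=271248950, p(104)=304801365, p(105)=342325709, p(106)=384276336, p(107)=431149389, p(108)=483502844, p(109)=541946240, p(110)=607163746, p(111)=679903203, p(112)=761002156, p(113)=851376628, p(114)=952050665, p(115)=1064144451, p(116)=1188908248, p(117)=1327710076, p(118)=1482074143, p(119)=1653668665, p(120)=1844349560, p(121)=2056148051, p(122)=2291320912, p(123)=2552338241, p(124)=2841940500, p(125)=3163127352, p(126)=3519222692, p(127)=3913864295, p(128)=4351078600, p(129)=4835271870, p(130)=5371315400, p(131)=5964539504, p(132)=6620830889, p(133)=7346629512, p(134)=8149040695, p(135)=9035836076, p(136)=10015581680, p(137)=11097645016, p(138)=12292341831, p(139)=13610949895, p(140)=15065878135, p(141)=16670689208, p(142)=18440293320, p(143)=20390982757, p(144)=22540654445, p(145)=24908858009, p(146)=27517052599, p(147)=30388671978, p(148)=33549419497, p(149)=37027355200, p(150)=40853235313, p(151)=45060624582, p(152)=49686288421, p(153)=54770336324, p(154)=60356673280, p(155)=66493182097, p(156)=73232243759, p(157)=80630964769, p(158)=88751778802, p(159)=97662728555, p(160)=107438159466, p(161)=118159068427, p(162)=129913904637, p(163)=142798995930, p(164)=156919475295, p(165)=172389800255, p(166)=189334822579, p(167)=207890420102, p(168)=228204732751, p(169)=250438925115, p(170)=274768617130, p(171)=301384802048, p(172)=330495499613, p(173)=362326859895, p(174)=397125074750, p(175)=435157697830, p(176)=476715857290, p(177)=522115831195, p(178)=571701605655.
Final step: p(179) = p(178) + p(177) - p(174) - p(172) + p(167) + p(164) - p(157) - p(153) + p(144) + p(139) - p(128) - p(122) + p(109) + p(102) - p(87) - p(79) + p(62) + p(53) - p(34) - p(24) + p(3)
= 571701605655 + 522115831195 - 397125074750 - 330495499613 + 207890420102 + 156919475295 - 80630964769 - 54770336324 + 22540654445 + 13610949895 - 4351078600 - 2291320912 + 541946240 + 241265379 - 38887673 - 13848650 + 1300156 + 329931 - 12310 - 1575 + 3
= 625846753120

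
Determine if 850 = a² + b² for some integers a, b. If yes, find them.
3² + 29² (a=3, b=29)

Factorization: 850 = 2 × 5^2 × 17
By Fermat: n is sum of two squares iff every prime p ≡ 3 (mod 4) appears to even power.
All primes ≡ 3 (mod 4) appear to even power.
Search a = 0, 1, 2, … for 850 - a² a perfect square: first hit at a = 3: 850 - 9 = 841 = 29².
850 = 3² + 29² = 9 + 841 ✓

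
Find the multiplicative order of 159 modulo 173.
86

173 is prime, so ord(159) divides φ(173) = 172.
Divisors of 172: 1, 2, 4, 43, 86, 172.
Repeated squaring: 159^1 ≡ 159, 159^2 ≡ 23, 159^4 ≡ 10, 159^8 ≡ 100, 159^16 ≡ 139, 159^32 ≡ 118, 159^64 ≡ 84, 159^128 ≡ 136 (mod 173).
Test 159^d mod 173 for each divisor d in increasing order:
159^1 ≡ 159
159^2 ≡ 23
159^4 ≡ 10
159^43 = 159^32·159^8·159^2·159^1 ≡ 172
159^86 = 159^64·159^16·159^4·159^2 ≡ 1  ← first divisor giving 1
The order is 86.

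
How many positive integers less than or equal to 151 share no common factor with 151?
150

151 = 151
φ(n) = n × ∏(1 - 1/p) for each prime p dividing n
φ(151) = 151 × (1 - 1/151) = 150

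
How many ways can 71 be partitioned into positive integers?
4697205

p(n) counts ways to write n as a sum of positive integers (order ignored).
Euler's pentagonal recurrence: p(k) = p(k-1) + p(k-2) - p(k-5) - p(k-7) + p(k-12) + p(k-15) - ... (offsets j(3j∓1)/2, signs ++--, p(0)=1, p(<0)=0).
DP table for k = 0..70: p(0)=1, p(1)=1, p(2)=2, p(3)=3, p(4)=5, p(5)=7, p(6)=11, p(7)=15, p(8)=22, p(9)=30, p(10)=42, p(11)=56, p(12)=77, p(13)=101, p(14)=135, p(15)=176, p(16)=231, p(17)=297, p(18)=385, p(19)=490, p(20)=627, p(21)=792, p(22)=1002, p(23)=1255, p(24)=1575, p(25)=1958, p(26)=2436, p(27)=3010, p(28)=3718, p(29)=4565, p(30)=5604, p(31)=6842, p(32)=8349, p(33)=10143, p(34)=12310, p(35)=14883, p(36)=17977, p(37)=21637, p(38)=26015, p(39)=31185, p(40)=37338, p(41)=44583, p(42)=53174, p(43)=63261, p(44)=75175, p(45)=89134, p(46)=105558, p(47)=124754, p(48)=147273, p(49)=173525, p(50)=204226, p(51)=239943, p(52)=281589, p(53)=329931, p(54)=386155, p(55)=451276, p(56)=526823, p(57)=614154, p(58)=715220, p(59)=831820, p(60)=966467, p(61)=1121505, p(62)=1300156, p(63)=1505499, p(64)=1741630, p(65)=2012558, p(66)=2323520, p(67)=2679689, p(68)=3087735, p(69)=3554345, p(70)=4087968.
Final step: p(71) = p(70) + p(69) - p(66) - p(64) + p(59) + p(56) - p(49) - p(45) + p(36) + p(31) - p(20) - p(14) + p(1)
= 4087968 + 3554345 - 2323520 - 1741630 + 831820 + 526823 - 173525 - 89134 + 17977 + 6842 - 627 - 135 + 1
= 4697205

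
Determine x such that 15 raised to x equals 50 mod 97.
60

Baby-step giant-step with step n = ⌈√97⌉ = 10.
Baby steps 15^j mod 97 (j:value) for j=0..9: 0:1, 1:15, 2:31, 3:77, 4:88, 5:59, 6:12, 7:83, 8:81, 9:51.
Giant-step multiplier: 15^(-10) ≡ 15^(96-10) = 15^86 ≡ 44 (mod 97).
Giant steps γ_i = 50·44^i mod 97: γ_0=50, γ_1=66, γ_2=91, γ_3=27, γ_4=24, γ_5=86, γ_6=1 (in table at j=0).
x = i·n + j = 6·10 + 0 = 60.
Check: 15^60 ≡ 50 (mod 97).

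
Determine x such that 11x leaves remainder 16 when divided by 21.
x ≡ 11 (mod 21)

gcd(11, 21) = 1, which divides 16, so solutions exist.
Find 11^(-1) mod 21 by the extended Euclidean algorithm:
21 = 1 × 11 + 10  ⟹  10 = (1)·21 + (-1)·11
11 = 1 × 10 + 1  ⟹  1 = (-1)·21 + (2)·11
So (2)·11 ≡ 1 (mod 21), i.e. 11^(-1) ≡ 2 (mod 21).
x ≡ 2 × 16 = 32 ≡ 11 (mod 21).
Check: 11 × 11 = 121 ≡ 16 (mod 21).
Unique solution: x ≡ 11 (mod 21)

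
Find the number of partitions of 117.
1327710076

p(n) counts ways to write n as a sum of positive integers (order ignored).
Euler's pentagonal recurrence: p(k) = p(k-1) + p(k-2) - p(k-5) - p(k-7) + p(k-12) + p(k-15) - ... (offsets j(3j∓1)/2, signs ++--, p(0)=1, p(<0)=0).
DP table for k = 0..116: p(0)=1, p(1)=1, p(2)=2, p(3)=3, p(4)=5, p(5)=7, p(6)=11, p(7)=15, p(8)=22, p(9)=30, p(10)=42, p(11)=56, p(12)=77, p(13)=101, p(14)=135, p(15)=176, p(16)=231, p(17)=297, p(18)=385, p(19)=490, p(20)=627, p(21)=792, p(22)=1002, p(23)=1255, p(24)=1575, p(25)=1958, p(26)=2436, p(27)=3010, p(28)=3718, p(29)=4565, p(30)=5604, p(31)=6842, p(32)=8349, p(33)=10143, p(34)=12310, p(35)=14883, p(36)=17977, p(37)=21637, p(38)=26015, p(39)=31185, p(40)=37338, p(41)=44583, p(42)=53174, p(43)=63261, p(44)=75175, p(45)=89134, p(46)=105558, p(47)=124754, p(48)=147273, p(49)=173525, p(50)=204226, p(51)=239943, p(52)=281589, p(53)=329931, p(54)=386155, p(55)=451276, p(56)=526823, p(57)=614154, p(58)=715220, p(59)=831820, p(60)=966467, p(61)=1121505, p(62)=1300156, p(63)=1505499, p(64)=1741630, p(65)=2012558, p(66)=2323520, p(67)=2679689, p(68)=3087735, p(69)=3554345, p(70)=4087968, p(71)=4697205, p(72)=5392783, p(73)=6185689, p(74)=7089500, p(75)=8118264, p(76)=9289091, p(77)=10619863, p(78)=12132164, p(79)=13848650, p(80)=15796476, p(81)=18004327, p(82)=20506255, p(83)=23338469, p(84)=26543660, p(85)=30167357, p(86)=34262962, p(87)=38887673, p(88)=44108109, p(89)=49995925, p(90)=56634173, p(91)=64112359, p(92)=72533807, p(93)=82010177, p(94)=92669720, p(95)=104651419, p(96)=118114304, p(97)=133230930, p(98)=150198136, p(99)=169229875, p(100)=190569292, p(101)=214481126, p(102)=241265379, p(103)=271248950, p(104)=304801365, p(105)=342325709, p(106)=384276336, p(107)=431149389, p(108)=483502844, p(109)=541946240, p(110)=607163746, p(111)=679903203, p(112)=761002156, p(113)=851376628, p(114)=952050665, p(115)=1064144451, p(116)=1188908248.
Final step: p(117) = p(116) + p(115) - p(112) - p(110) + p(105) + p(102) - p(95) - p(91) + p(82) + p(77) - p(66) - p(60) + p(47) + p(40) - p(25) - p(17) + p(0)
= 1188908248 + 1064144451 - 761002156 - 607163746 + 342325709 + 241265379 - 104651419 - 64112359 + 20506255 + 10619863 - 2323520 - 966467 + 124754 + 37338 - 1958 - 297 + 1
= 1327710076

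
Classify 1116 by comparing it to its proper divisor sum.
abundant

Proper divisors of 1116: sum = 1 + 2 + 3 + 4 + 6 + 9 + 12 + 18 + ... + 186 + 279 + 372 + 558 (17 divisors) = 1796
Since 1796 > 1116, 1116 is abundant.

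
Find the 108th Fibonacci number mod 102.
0

Matrix identity: Q^n = [[F_(n+1), F_n], [F_n, F_(n-1)]] with Q = [[1,1],[1,0]].
n = 108 = 1101100₂. Square-and-multiply, entries mod 102:
Q^1 = [[1,1],[1,0]]
Q^3 = (Q^1)²·Q = [[3,2],[2,1]]
Q^6 = (Q^3)² = [[13,8],[8,5]]
Q^13 = (Q^6)²·Q = [[71,29],[29,42]]
Q^27 = (Q^13)²·Q = [[81,68],[68,13]]
Q^54 = (Q^27)² = [[67,68],[68,101]]
Q^108 = (Q^54)² = [[35,0],[0,35]]
F_108 mod 102 = Q^108[0][1] = 0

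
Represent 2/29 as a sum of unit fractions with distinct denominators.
1/15 + 1/435

Greedy algorithm:
2/29: ceiling(29/2) = 15, use 1/15
1/435: ceiling(435/1) = 435, use 1/435
Result: 2/29 = 1/15 + 1/435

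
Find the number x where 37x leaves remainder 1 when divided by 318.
43

gcd(37, 318) = 1, so the inverse exists.
Extended Euclidean algorithm on (318, 37):
318 = 8 × 37 + 22  ⟹  22 = (1)·318 + (-8)·37
37 = 1 × 22 + 15  ⟹  15 = (-1)·318 + (9)·37
22 = 1 × 15 + 7  ⟹  7 = (2)·318 + (-17)·37
15 = 2 × 7 + 1  ⟹  1 = (-5)·318 + (43)·37
So (43)·37 ≡ 1 (mod 318), i.e. 37^(-1) ≡ 43 (mod 318).
Check: 37 × 43 = 1591 ≡ 1 (mod 318)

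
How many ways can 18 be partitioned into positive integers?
385

p(n) counts ways to write n as a sum of positive integers (order ignored).
Euler's pentagonal recurrence: p(k) = p(k-1) + p(k-2) - p(k-5) - p(k-7) + p(k-12) + p(k-15) - ... (offsets j(3j∓1)/2, signs ++--, p(0)=1, p(<0)=0).
DP table for k = 0..17: p(0)=1, p(1)=1, p(2)=2, p(3)=3, p(4)=5, p(5)=7, p(6)=11, p(7)=15, p(8)=22, p(9)=30, p(10)=42, p(11)=56, p(12)=77, p(13)=101, p(14)=135, p(15)=176, p(16)=231, p(17)=297.
Final step: p(18) = p(17) + p(16) - p(13) - p(11) + p(6) + p(3)
= 297 + 231 - 101 - 56 + 11 + 3
= 385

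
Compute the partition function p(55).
451276

p(n) counts ways to write n as a sum of positive integers (order ignored).
Euler's pentagonal recurrence: p(k) = p(k-1) + p(k-2) - p(k-5) - p(k-7) + p(k-12) + p(k-15) - ... (offsets j(3j∓1)/2, signs ++--, p(0)=1, p(<0)=0).
DP table for k = 0..54: p(0)=1, p(1)=1, p(2)=2, p(3)=3, p(4)=5, p(5)=7, p(6)=11, p(7)=15, p(8)=22, p(9)=30, p(10)=42, p(11)=56, p(12)=77, p(13)=101, p(14)=135, p(15)=176, p(16)=231, p(17)=297, p(18)=385, p(19)=490, p(20)=627, p(21)=792, p(22)=1002, p(23)=1255, p(24)=1575, p(25)=1958, p(26)=2436, p(27)=3010, p(28)=3718, p(29)=4565, p(30)=5604, p(31)=6842, p(32)=8349, p(33)=10143, p(34)=12310, p(35)=14883, p(36)=17977, p(37)=21637, p(38)=26015, p(39)=31185, p(40)=37338, p(41)=44583, p(42)=53174, p(43)=63261, p(44)=75175, p(45)=89134, p(46)=105558, p(47)=124754, p(48)=147273, p(49)=173525, p(50)=204226, p(51)=239943, p(52)=281589, p(53)=329931, p(54)=386155.
Final step: p(55) = p(54) + p(53) - p(50) - p(48) + p(43) + p(40) - p(33) - p(29) + p(20) + p(15) - p(4)
= 386155 + 329931 - 204226 - 147273 + 63261 + 37338 - 10143 - 4565 + 627 + 176 - 5
= 451276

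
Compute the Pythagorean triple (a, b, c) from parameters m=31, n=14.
(765, 868, 1157)

Euclid's formula: a = m² - n², b = 2mn, c = m² + n²
m = 31, n = 14
a = 31² - 14² = 961 - 196 = 765
b = 2 × 31 × 14 = 868
c = 31² + 14² = 961 + 196 = 1157
Verification: 765² + 868² = 585225 + 753424 = 1338649 = 1157² ✓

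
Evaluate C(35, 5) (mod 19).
17

Using Lucas' theorem:
Write n=35 and k=5 in base 19:
n in base 19: [1, 16]
k in base 19: [0, 5]
C(35,5) mod 19 = ∏ C(n_i, k_i) mod 19
Digit binomials (mod 19): C(1,0) = 1; C(16,5) = 4368 ≡ 17
Product: 1 × 17 = 17 ≡ 17 (mod 19)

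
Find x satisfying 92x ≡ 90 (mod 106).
x ≡ 39 (mod 53)

gcd(92, 106) = 2, which divides 90, so solutions exist.
Divide through by 2: 46x ≡ 45 (mod 53).
Find 46^(-1) mod 53 by the extended Euclidean algorithm:
53 = 1 × 46 + 7  ⟹  7 = (1)·53 + (-1)·46
46 = 6 × 7 + 4  ⟹  4 = (-6)·53 + (7)·46
7 = 1 × 4 + 3  ⟹  3 = (7)·53 + (-8)·46
4 = 1 × 3 + 1  ⟹  1 = (-13)·53 + (15)·46
So (15)·46 ≡ 1 (mod 53), i.e. 46^(-1) ≡ 15 (mod 53).
x ≡ 15 × 45 = 675 ≡ 39 (mod 53).
Check: 92 × 39 = 3588 ≡ 90 (mod 106).
x ≡ 39 (mod 53), giving 2 solutions mod 106.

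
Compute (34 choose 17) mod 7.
1

Using Lucas' theorem:
Write n=34 and k=17 in base 7:
n in base 7: [4, 6]
k in base 7: [2, 3]
C(34,17) mod 7 = ∏ C(n_i, k_i) mod 7
Digit binomials (mod 7): C(4,2) = 6; C(6,3) = 20 ≡ 6
Product: 6 × 6 = 36 ≡ 1 (mod 7)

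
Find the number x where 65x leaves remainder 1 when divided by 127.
43

gcd(65, 127) = 1, so the inverse exists.
Extended Euclidean algorithm on (127, 65):
127 = 1 × 65 + 62  ⟹  62 = (1)·127 + (-1)·65
65 = 1 × 62 + 3  ⟹  3 = (-1)·127 + (2)·65
62 = 20 × 3 + 2  ⟹  2 = (21)·127 + (-41)·65
3 = 1 × 2 + 1  ⟹  1 = (-22)·127 + (43)·65
So (43)·65 ≡ 1 (mod 127), i.e. 65^(-1) ≡ 43 (mod 127).
Check: 65 × 43 = 2795 ≡ 1 (mod 127)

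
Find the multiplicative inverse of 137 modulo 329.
317

gcd(137, 329) = 1, so the inverse exists.
Extended Euclidean algorithm on (329, 137):
329 = 2 × 137 + 55  ⟹  55 = (1)·329 + (-2)·137
137 = 2 × 55 + 27  ⟹  27 = (-2)·329 + (5)·137
55 = 2 × 27 + 1  ⟹  1 = (5)·329 + (-12)·137
So (-12)·137 ≡ 1 (mod 329), i.e. 137^(-1) ≡ -12 ≡ 317 (mod 329).
Check: 137 × 317 = 43429 ≡ 1 (mod 329)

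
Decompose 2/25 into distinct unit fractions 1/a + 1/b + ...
1/13 + 1/325

Greedy algorithm:
2/25: ceiling(25/2) = 13, use 1/13
1/325: ceiling(325/1) = 325, use 1/325
Result: 2/25 = 1/13 + 1/325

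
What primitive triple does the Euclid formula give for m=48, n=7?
(2255, 672, 2353)

Euclid's formula: a = m² - n², b = 2mn, c = m² + n²
m = 48, n = 7
a = 48² - 7² = 2304 - 49 = 2255
b = 2 × 48 × 7 = 672
c = 48² + 7² = 2304 + 49 = 2353
Verification: 2255² + 672² = 5085025 + 451584 = 5536609 = 2353² ✓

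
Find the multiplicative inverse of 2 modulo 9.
5

gcd(2, 9) = 1, so the inverse exists.
Extended Euclidean algorithm on (9, 2):
9 = 4 × 2 + 1  ⟹  1 = (1)·9 + (-4)·2
So (-4)·2 ≡ 1 (mod 9), i.e. 2^(-1) ≡ -4 ≡ 5 (mod 9).
Check: 2 × 5 = 10 ≡ 1 (mod 9)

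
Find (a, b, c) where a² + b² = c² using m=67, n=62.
(645, 8308, 8333)

Euclid's formula: a = m² - n², b = 2mn, c = m² + n²
m = 67, n = 62
a = 67² - 62² = 4489 - 3844 = 645
b = 2 × 67 × 62 = 8308
c = 67² + 62² = 4489 + 3844 = 8333
Verification: 645² + 8308² = 416025 + 69022864 = 69438889 = 8333² ✓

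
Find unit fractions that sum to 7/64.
1/10 + 1/107 + 1/34240

Greedy algorithm:
7/64: ceiling(64/7) = 10, use 1/10
3/320: ceiling(320/3) = 107, use 1/107
1/34240: ceiling(34240/1) = 34240, use 1/34240
Result: 7/64 = 1/10 + 1/107 + 1/34240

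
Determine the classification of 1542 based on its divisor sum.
abundant

Proper divisors of 1542: sum = 1 + 2 + 3 + 6 + 257 + 514 + 771 = 1554
Since 1554 > 1542, 1542 is abundant.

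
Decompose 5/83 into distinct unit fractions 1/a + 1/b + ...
1/17 + 1/706 + 1/996166

Greedy algorithm:
5/83: ceiling(83/5) = 17, use 1/17
2/1411: ceiling(1411/2) = 706, use 1/706
1/996166: ceiling(996166/1) = 996166, use 1/996166
Result: 5/83 = 1/17 + 1/706 + 1/996166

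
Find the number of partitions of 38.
26015

p(n) counts ways to write n as a sum of positive integers (order ignored).
Euler's pentagonal recurrence: p(k) = p(k-1) + p(k-2) - p(k-5) - p(k-7) + p(k-12) + p(k-15) - ... (offsets j(3j∓1)/2, signs ++--, p(0)=1, p(<0)=0).
DP table for k = 0..37: p(0)=1, p(1)=1, p(2)=2, p(3)=3, p(4)=5, p(5)=7, p(6)=11, p(7)=15, p(8)=22, p(9)=30, p(10)=42, p(11)=56, p(12)=77, p(13)=101, p(14)=135, p(15)=176, p(16)=231, p(17)=297, p(18)=385, p(19)=490, p(20)=627, p(21)=792, p(22)=1002, p(23)=1255, p(24)=1575, p(25)=1958, p(26)=2436, p(27)=3010, p(28)=3718, p(29)=4565, p(30)=5604, p(31)=6842, p(32)=8349, p(33)=10143, p(34)=12310, p(35)=14883, p(36)=17977, p(37)=21637.
Final step: p(38) = p(37) + p(36) - p(33) - p(31) + p(26) + p(23) - p(16) - p(12) + p(3)
= 21637 + 17977 - 10143 - 6842 + 2436 + 1255 - 231 - 77 + 3
= 26015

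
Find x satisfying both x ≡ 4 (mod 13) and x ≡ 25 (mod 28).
277

Using Chinese Remainder Theorem:
M = 13 × 28 = 364
M1 = 28, M2 = 13
y1 = 28^(-1) mod 13 = 7
y2 = 13^(-1) mod 28 = 13
x = (4×28×7 + 25×13×13) mod 364 = 277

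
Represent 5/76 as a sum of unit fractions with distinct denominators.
1/16 + 1/304

Greedy algorithm:
5/76: ceiling(76/5) = 16, use 1/16
1/304: ceiling(304/1) = 304, use 1/304
Result: 5/76 = 1/16 + 1/304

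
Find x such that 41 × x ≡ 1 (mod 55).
51

gcd(41, 55) = 1, so the inverse exists.
Extended Euclidean algorithm on (55, 41):
55 = 1 × 41 + 14  ⟹  14 = (1)·55 + (-1)·41
41 = 2 × 14 + 13  ⟹  13 = (-2)·55 + (3)·41
14 = 1 × 13 + 1  ⟹  1 = (3)·55 + (-4)·41
So (-4)·41 ≡ 1 (mod 55), i.e. 41^(-1) ≡ -4 ≡ 51 (mod 55).
Check: 41 × 51 = 2091 ≡ 1 (mod 55)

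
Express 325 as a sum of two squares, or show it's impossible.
1² + 18² (a=1, b=18)

Factorization: 325 = 5^2 × 13
By Fermat: n is sum of two squares iff every prime p ≡ 3 (mod 4) appears to even power.
All primes ≡ 3 (mod 4) appear to even power.
Search a = 0, 1, 2, … for 325 - a² a perfect square: first hit at a = 1: 325 - 1 = 324 = 18².
325 = 1² + 18² = 1 + 324 ✓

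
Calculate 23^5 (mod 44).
23

Repeated squaring. Binary of 5 = 101.
23^1 ≡ 23 (mod 44); 23^2 ≡ 1 (mod 44); 23^4 ≡ 1 (mod 44)
23^5 = 23^1 × 23^4 ≡ 23 (mod 44)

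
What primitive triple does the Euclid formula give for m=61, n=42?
(1957, 5124, 5485)

Euclid's formula: a = m² - n², b = 2mn, c = m² + n²
m = 61, n = 42
a = 61² - 42² = 3721 - 1764 = 1957
b = 2 × 61 × 42 = 5124
c = 61² + 42² = 3721 + 1764 = 5485
Verification: 1957² + 5124² = 3829849 + 26255376 = 30085225 = 5485² ✓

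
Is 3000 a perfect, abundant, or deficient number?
abundant

Proper divisors of 3000: sum = 1 + 2 + 3 + 4 + 5 + 6 + 8 + 10 + ... + 600 + 750 + 1000 + 1500 (31 divisors) = 6360
Since 6360 > 3000, 3000 is abundant.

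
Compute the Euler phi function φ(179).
178

179 = 179
φ(n) = n × ∏(1 - 1/p) for each prime p dividing n
φ(179) = 179 × (1 - 1/179) = 178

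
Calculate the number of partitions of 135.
9035836076

p(n) counts ways to write n as a sum of positive integers (order ignored).
Euler's pentagonal recurrence: p(k) = p(k-1) + p(k-2) - p(k-5) - p(k-7) + p(k-12) + p(k-15) - ... (offsets j(3j∓1)/2, signs ++--, p(0)=1, p(<0)=0).
DP table for k = 0..134: p(0)=1, p(1)=1, p(2)=2, p(3)=3, p(4)=5, p(5)=7, p(6)=11, p(7)=15, p(8)=22, p(9)=30, p(10)=42, p(11)=56, p(12)=77, p(13)=101, p(14)=135, p(15)=176, p(16)=231, p(17)=297, p(18)=385, p(19)=490, p(20)=627, p(21)=792, p(22)=1002, p(23)=1255, p(24)=1575, p(25)=1958, p(26)=2436, p(27)=3010, p(28)=3718, p(29)=4565, p(30)=5604, p(31)=6842, p(32)=8349, p(33)=10143, p(34)=12310, p(35)=14883, p(36)=17977, p(37)=21637, p(38)=26015, p(39)=31185, p(40)=37338, p(41)=44583, p(42)=53174, p(43)=63261, p(44)=75175, p(45)=89134, p(46)=105558, p(47)=124754, p(48)=147273, p(49)=173525, p(50)=204226, p(51)=239943, p(52)=281589, p(53)=329931, p(54)=386155, p(55)=451276, p(56)=526823, p(57)=614154, p(58)=715220, p(59)=831820, p(60)=966467, p(61)=1121505, p(62)=1300156, p(63)=1505499, p(64)=1741630, p(65)=2012558, p(66)=2323520, p(67)=2679689, p(68)=3087735, p(69)=3554345, p(70)=4087968, p(71)=4697205, p(72)=5392783, p(73)=6185689, p(74)=7089500, p(75)=8118264, p(76)=9289091, p(77)=10619863, p(78)=12132164, p(79)=13848650, p(80)=15796476, p(81)=18004327, p(82)=20506255, p(83)=23338469, p(84)=26543660, p(85)=30167357, p(86)=34262962, p(87)=38887673, p(88)=44108109, p(89)=49995925, p(90)=56634173, p(91)=64112359, p(92)=72533807, p(93)=82010177, p(94)=92669720, p(95)=104651419, p(96)=118114304, p(97)=133230930, p(98)=150198136, p(99)=169229875, p(100)=190569292, p(101)=214481126, p(102)=241265379, p(103)=271248950, p(104)=304801365, p(105)=342325709, p(106)=384276336, p(107)=431149389, p(108)=483502844, p(109)=541946240, p(110)=607163746, p(111)=679903203, p(112)=761002156, p(113)=851376628, p(114)=952050665, p(115)=1064144451, p(116)=1188908248, p(117)=1327710076, p(118)=1482074143, p(119)=1653668665, p(120)=1844349560, p(121)=2056148051, p(122)=2291320912, p(123)=2552338241, p(124)=2841940500, p(125)=3163127352, p(126)=3519222692, p(127)=3913864295, p(128)=4351078600, p(129)=4835271870, p(130)=5371315400, p(131)=5964539504, p(132)=6620830889, p(133)=7346629512, p(134)=8149040695.
Final step: p(135) = p(134) + p(133) - p(130) - p(128) + p(123) + p(120) - p(113) - p(109) + p(100) + p(95) - p(84) - p(78) + p(65) + p(58) - p(43) - p(35) + p(18) + p(9)
= 8149040695 + 7346629512 - 5371315400 - 4351078600 + 2552338241 + 1844349560 - 851376628 - 541946240 + 190569292 + 104651419 - 26543660 - 12132164 + 2012558 + 715220 - 63261 - 14883 + 385 + 30
= 9035836076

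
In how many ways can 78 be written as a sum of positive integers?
12132164

p(n) counts ways to write n as a sum of positive integers (order ignored).
Euler's pentagonal recurrence: p(k) = p(k-1) + p(k-2) - p(k-5) - p(k-7) + p(k-12) + p(k-15) - ... (offsets j(3j∓1)/2, signs ++--, p(0)=1, p(<0)=0).
DP table for k = 0..77: p(0)=1, p(1)=1, p(2)=2, p(3)=3, p(4)=5, p(5)=7, p(6)=11, p(7)=15, p(8)=22, p(9)=30, p(10)=42, p(11)=56, p(12)=77, p(13)=101, p(14)=135, p(15)=176, p(16)=231, p(17)=297, p(18)=385, p(19)=490, p(20)=627, p(21)=792, p(22)=1002, p(23)=1255, p(24)=1575, p(25)=1958, p(26)=2436, p(27)=3010, p(28)=3718, p(29)=4565, p(30)=5604, p(31)=6842, p(32)=8349, p(33)=10143, p(34)=12310, p(35)=14883, p(36)=17977, p(37)=21637, p(38)=26015, p(39)=31185, p(40)=37338, p(41)=44583, p(42)=53174, p(43)=63261, p(44)=75175, p(45)=89134, p(46)=105558, p(47)=124754, p(48)=147273, p(49)=173525, p(50)=204226, p(51)=239943, p(52)=281589, p(53)=329931, p(54)=386155, p(55)=451276, p(56)=526823, p(57)=614154, p(58)=715220, p(59)=831820, p(60)=966467, p(61)=1121505, p(62)=1300156, p(63)=1505499, p(64)=1741630, p(65)=2012558, p(66)=2323520, p(67)=2679689, p(68)=3087735, p(69)=3554345, p(70)=4087968, p(71)=4697205, p(72)=5392783, p(73)=6185689, p(74)=7089500, p(75)=8118264, p(76)=9289091, p(77)=10619863.
Final step: p(78) = p(77) + p(76) - p(73) - p(71) + p(66) + p(63) - p(56) - p(52) + p(43) + p(38) - p(27) - p(21) + p(8) + p(1)
= 10619863 + 9289091 - 6185689 - 4697205 + 2323520 + 1505499 - 526823 - 281589 + 63261 + 26015 - 3010 - 792 + 22 + 1
= 12132164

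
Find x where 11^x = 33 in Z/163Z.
110

Baby-step giant-step with step n = ⌈√163⌉ = 13.
Baby steps 11^j mod 163 (j:value) for j=0..12: 0:1, 1:11, 2:121, 3:27, 4:134, 5:7, 6:77, 7:32, 8:26, 9:123, 10:49, 11:50, 12:61.
Giant-step multiplier: 11^(-13) ≡ 11^(162-13) = 11^149 ≡ 103 (mod 163).
Giant steps γ_i = 33·103^i mod 163: γ_0=33, γ_1=139, γ_2=136, γ_3=153, γ_4=111, γ_5=23, γ_6=87, γ_7=159, γ_8=77 (in table at j=6).
x = i·n + j = 8·13 + 6 = 110.
Check: 11^110 ≡ 33 (mod 163).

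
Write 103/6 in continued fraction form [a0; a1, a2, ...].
[17; 6]

Euclidean algorithm steps:
103 = 17 × 6 + 1
6 = 6 × 1 + 0
Continued fraction: [17; 6]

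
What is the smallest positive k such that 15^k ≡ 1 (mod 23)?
22

23 is prime, so ord(15) divides φ(23) = 22.
Divisors of 22: 1, 2, 11, 22.
Repeated squaring: 15^1 ≡ 15, 15^2 ≡ 18, 15^4 ≡ 2, 15^8 ≡ 4, 15^16 ≡ 16 (mod 23).
Test 15^d mod 23 for each divisor d in increasing order:
15^1 ≡ 15
15^2 ≡ 18
15^11 = 15^8·15^2·15^1 ≡ 22
15^22 = 15^16·15^4·15^2 ≡ 1  ← first divisor giving 1
The order is 22.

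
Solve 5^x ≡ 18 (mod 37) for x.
7

Baby-step giant-step with step n = ⌈√37⌉ = 7.
Baby steps 5^j mod 37 (j:value) for j=0..6: 0:1, 1:5, 2:25, 3:14, 4:33, 5:17, 6:11.
Giant-step multiplier: 5^(-7) ≡ 5^(36-7) = 5^29 ≡ 35 (mod 37).
Giant steps γ_i = 18·35^i mod 37: γ_0=18, γ_1=1 (in table at j=0).
x = i·n + j = 1·7 + 0 = 7.
Check: 5^7 ≡ 18 (mod 37).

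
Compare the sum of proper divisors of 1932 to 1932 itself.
abundant

Proper divisors of 1932: sum = 1 + 2 + 3 + 4 + 6 + 7 + 12 + 14 + ... + 322 + 483 + 644 + 966 (23 divisors) = 3444
Since 3444 > 1932, 1932 is abundant.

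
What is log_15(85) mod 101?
78

Baby-step giant-step with step n = ⌈√101⌉ = 11.
Baby steps 15^j mod 101 (j:value) for j=0..10: 0:1, 1:15, 2:23, 3:42, 4:24, 5:57, 6:47, 7:99, 8:71, 9:55, 10:17.
Giant-step multiplier: 15^(-11) ≡ 15^(100-11) = 15^89 ≡ 61 (mod 101).
Giant steps γ_i = 85·61^i mod 101: γ_0=85, γ_1=34, γ_2=54, γ_3=62, γ_4=45, γ_5=18, γ_6=88, γ_7=15 (in table at j=1).
x = i·n + j = 7·11 + 1 = 78.
Check: 15^78 ≡ 85 (mod 101).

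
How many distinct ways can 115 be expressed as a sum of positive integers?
1064144451

p(n) counts ways to write n as a sum of positive integers (order ignored).
Euler's pentagonal recurrence: p(k) = p(k-1) + p(k-2) - p(k-5) - p(k-7) + p(k-12) + p(k-15) - ... (offsets j(3j∓1)/2, signs ++--, p(0)=1, p(<0)=0).
DP table for k = 0..114: p(0)=1, p(1)=1, p(2)=2, p(3)=3, p(4)=5, p(5)=7, p(6)=11, p(7)=15, p(8)=22, p(9)=30, p(10)=42, p(11)=56, p(12)=77, p(13)=101, p(14)=135, p(15)=176, p(16)=231, p(17)=297, p(18)=385, p(19)=490, p(20)=627, p(21)=792, p(22)=1002, p(23)=1255, p(24)=1575, p(25)=1958, p(26)=2436, p(27)=3010, p(28)=3718, p(29)=4565, p(30)=5604, p(31)=6842, p(32)=8349, p(33)=10143, p(34)=12310, p(35)=14883, p(36)=17977, p(37)=21637, p(38)=26015, p(39)=31185, p(40)=37338, p(41)=44583, p(42)=53174, p(43)=63261, p(44)=75175, p(45)=89134, p(46)=105558, p(47)=124754, p(48)=147273, p(49)=173525, p(50)=204226, p(51)=239943, p(52)=281589, p(53)=329931, p(54)=386155, p(55)=451276, p(56)=526823, p(57)=614154, p(58)=715220, p(59)=831820, p(60)=966467, p(61)=1121505, p(62)=1300156, p(63)=1505499, p(64)=1741630, p(65)=2012558, p(66)=2323520, p(67)=2679689, p(68)=3087735, p(69)=3554345, p(70)=4087968, p(71)=4697205, p(72)=5392783, p(73)=6185689, p(74)=7089500, p(75)=8118264, p(76)=9289091, p(77)=10619863, p(78)=12132164, p(79)=13848650, p(80)=15796476, p(81)=18004327, p(82)=20506255, p(83)=23338469, p(84)=26543660, p(85)=30167357, p(86)=34262962, p(87)=38887673, p(88)=44108109, p(89)=49995925, p(90)=56634173, p(91)=64112359, p(92)=72533807, p(93)=82010177, p(94)=92669720, p(95)=104651419, p(96)=118114304, p(97)=133230930, p(98)=150198136, p(99)=169229875, p(100)=190569292, p(101)=214481126, p(102)=241265379, p(103)=271248950, p(104)=304801365, p(105)=342325709, p(106)=384276336, p(107)=431149389, p(108)=483502844, p(109)=541946240, p(110)=607163746, p(111)=679903203, p(112)=761002156, p(113)=851376628, p(114)=952050665.
Final step: p(115) = p(114) + p(113) - p(110) - p(108) + p(103) + p(100) - p(93) - p(89) + p(80) + p(75) - p(64) - p(58) + p(45) + p(38) - p(23) - p(15)
= 952050665 + 851376628 - 607163746 - 483502844 + 271248950 + 190569292 - 82010177 - 49995925 + 15796476 + 8118264 - 1741630 - 715220 + 89134 + 26015 - 1255 - 176
= 1064144451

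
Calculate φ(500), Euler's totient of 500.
200

500 = 2^2 × 5^3
φ(n) = n × ∏(1 - 1/p) for each prime p dividing n
φ(500) = 500 × (1 - 1/2) × (1 - 1/5) = 200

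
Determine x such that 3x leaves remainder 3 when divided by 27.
x ≡ 1 (mod 9)

gcd(3, 27) = 3, which divides 3, so solutions exist.
Divide through by 3: x ≡ 1 (mod 9).
The coefficient of x is now 1, so x ≡ 1 (mod 9).
Check: 3 × 1 = 3 ≡ 3 (mod 27).
x ≡ 1 (mod 9), giving 3 solutions mod 27.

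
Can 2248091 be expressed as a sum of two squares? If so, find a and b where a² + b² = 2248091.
Not possible

Factorization: 2248091 = 131^3
By Fermat: n is sum of two squares iff every prime p ≡ 3 (mod 4) appears to even power.
Prime(s) ≡ 3 (mod 4) with odd exponent: [(131, 3)]
Therefore 2248091 cannot be expressed as a² + b².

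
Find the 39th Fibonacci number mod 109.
44

Matrix identity: Q^n = [[F_(n+1), F_n], [F_n, F_(n-1)]] with Q = [[1,1],[1,0]].
n = 39 = 100111₂. Square-and-multiply, entries mod 109:
Q^1 = [[1,1],[1,0]]
Q^2 = (Q^1)² = [[2,1],[1,1]]
Q^4 = (Q^2)² = [[5,3],[3,2]]
Q^9 = (Q^4)²·Q = [[55,34],[34,21]]
Q^19 = (Q^9)²·Q = [[7,39],[39,77]]
Q^39 = (Q^19)²·Q = [[50,44],[44,6]]
F_39 mod 109 = Q^39[0][1] = 44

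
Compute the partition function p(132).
6620830889

p(n) counts ways to write n as a sum of positive integers (order ignored).
Euler's pentagonal recurrence: p(k) = p(k-1) + p(k-2) - p(k-5) - p(k-7) + p(k-12) + p(k-15) - ... (offsets j(3j∓1)/2, signs ++--, p(0)=1, p(<0)=0).
DP table for k = 0..131: p(0)=1, p(1)=1, p(2)=2, p(3)=3, p(4)=5, p(5)=7, p(6)=11, p(7)=15, p(8)=22, p(9)=30, p(10)=42, p(11)=56, p(12)=77, p(13)=101, p(14)=135, p(15)=176, p(16)=231, p(17)=297, p(18)=385, p(19)=490, p(20)=627, p(21)=792, p(22)=1002, p(23)=1255, p(24)=1575, p(25)=1958, p(26)=2436, p(27)=3010, p(28)=3718, p(29)=4565, p(30)=5604, p(31)=6842, p(32)=8349, p(33)=10143, p(34)=12310, p(35)=14883, p(36)=17977, p(37)=21637, p(38)=26015, p(39)=31185, p(40)=37338, p(41)=44583, p(42)=53174, p(43)=63261, p(44)=75175, p(45)=89134, p(46)=105558, p(47)=124754, p(48)=147273, p(49)=173525, p(50)=204226, p(51)=239943, p(52)=281589, p(53)=329931, p(54)=386155, p(55)=451276, p(56)=526823, p(57)=614154, p(58)=715220, p(59)=831820, p(60)=966467, p(61)=1121505, p(62)=1300156, p(63)=1505499, p(64)=1741630, p(65)=2012558, p(66)=2323520, p(67)=2679689, p(68)=3087735, p(69)=3554345, p(70)=4087968, p(71)=4697205, p(72)=5392783, p(73)=6185689, p(74)=7089500, p(75)=8118264, p(76)=9289091, p(77)=10619863, p(78)=12132164, p(79)=13848650, p(80)=15796476, p(81)=18004327, p(82)=20506255, p(83)=23338469, p(84)=26543660, p(85)=30167357, p(86)=34262962, p(87)=38887673, p(88)=44108109, p(89)=49995925, p(90)=56634173, p(91)=64112359, p(92)=72533807, p(93)=82010177, p(94)=92669720, p(95)=104651419, p(96)=118114304, p(97)=133230930, p(98)=150198136, p(99)=169229875, p(100)=190569292, p(101)=214481126, p(102)=241265379, p(103)=271248950, p(104)=304801365, p(105)=342325709, p(106)=384276336, p(107)=431149389, p(108)=483502844, p(109)=541946240, p(110)=607163746, p(111)=679903203, p(112)=761002156, p(113)=851376628, p(114)=952050665, p(115)=1064144451, p(116)=1188908248, p(117)=1327710076, p(118)=1482074143, p(119)=1653668665, p(120)=1844349560, p(121)=2056148051, p(122)=2291320912, p(123)=2552338241, p(124)=2841940500, p(125)=3163127352, p(126)=3519222692, p(127)=3913864295, p(128)=4351078600, p(129)=4835271870, p(130)=5371315400, p(131)=5964539504.
Final step: p(132) = p(131) + p(130) - p(127) - p(125) + p(120) + p(117) - p(110) - p(106) + p(97) + p(92) - p(81) - p(75) + p(62) + p(55) - p(40) - p(32) + p(15) + p(6)
= 5964539504 + 5371315400 - 3913864295 - 3163127352 + 1844349560 + 1327710076 - 607163746 - 384276336 + 133230930 + 72533807 - 18004327 - 8118264 + 1300156 + 451276 - 37338 - 8349 + 176 + 11
= 6620830889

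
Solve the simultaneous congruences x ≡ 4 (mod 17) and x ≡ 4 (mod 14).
4

Using Chinese Remainder Theorem:
M = 17 × 14 = 238
M1 = 14, M2 = 17
y1 = 14^(-1) mod 17 = 11
y2 = 17^(-1) mod 14 = 5
x = (4×14×11 + 4×17×5) mod 238 = 4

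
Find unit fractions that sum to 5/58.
1/12 + 1/348

Greedy algorithm:
5/58: ceiling(58/5) = 12, use 1/12
1/348: ceiling(348/1) = 348, use 1/348
Result: 5/58 = 1/12 + 1/348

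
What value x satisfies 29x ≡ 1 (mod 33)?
8

gcd(29, 33) = 1, so the inverse exists.
Extended Euclidean algorithm on (33, 29):
33 = 1 × 29 + 4  ⟹  4 = (1)·33 + (-1)·29
29 = 7 × 4 + 1  ⟹  1 = (-7)·33 + (8)·29
So (8)·29 ≡ 1 (mod 33), i.e. 29^(-1) ≡ 8 (mod 33).
Check: 29 × 8 = 232 ≡ 1 (mod 33)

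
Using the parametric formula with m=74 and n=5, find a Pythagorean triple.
(5451, 740, 5501)

Euclid's formula: a = m² - n², b = 2mn, c = m² + n²
m = 74, n = 5
a = 74² - 5² = 5476 - 25 = 5451
b = 2 × 74 × 5 = 740
c = 74² + 5² = 5476 + 25 = 5501
Verification: 5451² + 740² = 29713401 + 547600 = 30261001 = 5501² ✓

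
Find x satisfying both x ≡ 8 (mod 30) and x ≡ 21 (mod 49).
1148

Using Chinese Remainder Theorem:
M = 30 × 49 = 1470
M1 = 49, M2 = 30
y1 = 49^(-1) mod 30 = 19
y2 = 30^(-1) mod 49 = 18
x = (8×49×19 + 21×30×18) mod 1470 = 1148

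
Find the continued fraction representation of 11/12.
[0; 1, 11]

Euclidean algorithm steps:
11 = 0 × 12 + 11
12 = 1 × 11 + 1
11 = 11 × 1 + 0
Continued fraction: [0; 1, 11]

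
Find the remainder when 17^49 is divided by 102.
17

Repeated squaring. Binary of 49 = 110001.
17^1 ≡ 17 (mod 102); 17^2 ≡ 85 (mod 102); 17^4 ≡ 85 (mod 102); 17^8 ≡ 85 (mod 102); 17^16 ≡ 85 (mod 102); 17^32 ≡ 85 (mod 102)
17^49 = 17^1 × 17^16 × 17^32 ≡ 17 (mod 102)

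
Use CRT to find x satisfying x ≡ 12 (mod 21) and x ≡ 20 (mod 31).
516

Using Chinese Remainder Theorem:
M = 21 × 31 = 651
M1 = 31, M2 = 21
y1 = 31^(-1) mod 21 = 19
y2 = 21^(-1) mod 31 = 3
x = (12×31×19 + 20×21×3) mod 651 = 516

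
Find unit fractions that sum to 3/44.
1/15 + 1/660

Greedy algorithm:
3/44: ceiling(44/3) = 15, use 1/15
1/660: ceiling(660/1) = 660, use 1/660
Result: 3/44 = 1/15 + 1/660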